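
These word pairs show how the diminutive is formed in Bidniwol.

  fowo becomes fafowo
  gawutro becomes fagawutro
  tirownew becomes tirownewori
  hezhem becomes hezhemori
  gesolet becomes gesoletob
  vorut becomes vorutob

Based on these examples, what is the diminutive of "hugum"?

tirownew and gesolet both have last vowel 'e' yet inflect differently (tirownewori, gesoletob), so the last vowel is not what conditions the rule; the final letter is.
"hugum" ends in -m. The one such stem in the data (hezhem → hezhemori) adds -ori, so the same rule applies.
So hugum → hugumori.

hugumori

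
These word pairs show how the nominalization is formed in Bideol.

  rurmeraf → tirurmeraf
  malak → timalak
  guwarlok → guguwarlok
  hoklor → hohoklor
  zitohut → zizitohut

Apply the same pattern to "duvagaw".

"duvagaw" has last vowel 'a'. The stems whose last vowel is 'a' (rurmeraf → tirurmeraf, malak → timalak) add the prefix ti-.
So duvagaw → tiduvagaw.

tiduvagaw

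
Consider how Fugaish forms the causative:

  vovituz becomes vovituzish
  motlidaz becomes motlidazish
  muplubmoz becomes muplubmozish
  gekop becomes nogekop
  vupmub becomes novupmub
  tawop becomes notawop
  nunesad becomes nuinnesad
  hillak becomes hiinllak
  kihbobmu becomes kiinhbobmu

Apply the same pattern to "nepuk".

muplubmoz and gekop both have last vowel 'o' yet inflect differently (muplubmozish, nogekop), so the last vowel is not what conditions the rule; the final letter is.
"nepuk" ends in -k. The one such stem in the data (hillak → hiinllak) inserts -in- after the first vowel (as do nunesad, kihbobmu), so the same rule applies.
So nepuk → neinpuk.

neinpuk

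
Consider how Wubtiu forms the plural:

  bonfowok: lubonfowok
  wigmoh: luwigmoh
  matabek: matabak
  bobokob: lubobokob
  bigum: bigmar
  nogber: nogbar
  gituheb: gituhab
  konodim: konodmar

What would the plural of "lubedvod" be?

"lubedvod" has last vowel 'o'. The stems whose last vowel is 'o' (wigmoh → luwigmoh, bonfowok → lubonfowok, bobokob → lubobokob) add the prefix lu-.
So lubedvod → lulubedvod.

lulubedvod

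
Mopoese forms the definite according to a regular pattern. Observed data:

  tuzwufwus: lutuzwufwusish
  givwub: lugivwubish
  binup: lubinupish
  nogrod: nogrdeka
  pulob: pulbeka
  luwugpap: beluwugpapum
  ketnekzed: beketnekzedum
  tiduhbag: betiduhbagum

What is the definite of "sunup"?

"sunup" has last vowel 'u'. The stems whose last vowel is 'u' (tuzwufwus → lutuzwufwusish, givwub → lugivwubish, binup → lubinupish) add lu- … -ish around the stem.
So sunup → lusunupish.

lusunupish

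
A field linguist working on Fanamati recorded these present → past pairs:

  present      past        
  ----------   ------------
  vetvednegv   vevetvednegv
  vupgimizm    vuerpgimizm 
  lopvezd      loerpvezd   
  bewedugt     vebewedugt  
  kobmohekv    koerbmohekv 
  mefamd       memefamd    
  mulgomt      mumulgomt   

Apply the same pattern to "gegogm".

vegegogm

bewedugt and mulgomt both end in -t yet inflect differently (vebewedugt, mumulgomt), so the final letter is not what conditions the rule; the second-to-last letter is.
"gegogm" has second-to-last letter 'g'. The stems whose second-to-last letter is 'g' (bewedugt → vebewedugt, vetvednegv → vevetvednegv) add the prefix ve-.
So gegogm → vegegogm.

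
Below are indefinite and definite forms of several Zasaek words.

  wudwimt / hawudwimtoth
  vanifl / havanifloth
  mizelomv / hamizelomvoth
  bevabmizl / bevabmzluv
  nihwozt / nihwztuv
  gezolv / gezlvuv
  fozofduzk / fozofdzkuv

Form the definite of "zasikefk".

"zasikefk" has second-to-last letter 'f'. The one such stem in the data (vanifl → havanifloth) adds ha- … -oth around the stem, so the same rule applies.
So zasikefk → hazasikefkoth.

hazasikefkoth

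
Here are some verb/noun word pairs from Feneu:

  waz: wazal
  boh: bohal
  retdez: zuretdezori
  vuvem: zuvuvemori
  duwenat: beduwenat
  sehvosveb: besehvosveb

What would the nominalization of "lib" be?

libal

waz and retdez both end in -z yet inflect differently (wazal, zuretdezori), so the final letter is not what conditions the rule; the number of vowels is.
"lib" has 1 vowel. The stems with 1 vowel (waz → wazal, boh → bohal) add -al.
The other patterns: stems with 2 vowels add zu- … -ori around the stem; stems with 3 vowels add the prefix be-.
So lib → libal.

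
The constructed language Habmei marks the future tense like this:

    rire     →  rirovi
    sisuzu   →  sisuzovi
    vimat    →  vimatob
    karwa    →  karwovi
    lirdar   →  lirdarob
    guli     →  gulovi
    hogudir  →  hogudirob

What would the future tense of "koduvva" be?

guli and hogudir both have last vowel 'i' yet inflect differently (gulovi, hogudirob), so the last vowel is not what conditions the rule; whether the stem ends in a vowel or a consonant is.
"koduvva" ends in a vowel. The stems ending in a vowel (rire → rirovi, sisuzu → sisuzovi, guli → gulovi) drop the final letter and add -ovi.
So koduvva → koduvvovi.

koduvvovi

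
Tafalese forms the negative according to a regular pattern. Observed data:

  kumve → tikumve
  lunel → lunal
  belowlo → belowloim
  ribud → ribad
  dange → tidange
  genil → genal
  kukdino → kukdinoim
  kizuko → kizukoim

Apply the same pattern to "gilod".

gilad

kumve and lunel both have last vowel 'e' yet inflect differently (tikumve, lunal), so the last vowel is not what conditions the rule; the final letter is.
"gilod" ends in -d. The one such stem in the data (ribud → ribad) changes the last vowel to 'a' (as do lunel, genil), so the same rule applies.
So gilod → gilad.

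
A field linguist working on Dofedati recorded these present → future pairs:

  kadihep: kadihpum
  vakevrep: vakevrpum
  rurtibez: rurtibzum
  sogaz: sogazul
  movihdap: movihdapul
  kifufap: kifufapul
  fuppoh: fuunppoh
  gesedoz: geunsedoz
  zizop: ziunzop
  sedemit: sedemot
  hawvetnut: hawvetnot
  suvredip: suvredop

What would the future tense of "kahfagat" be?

kahfagatul

rurtibez and sogaz both end in -z yet inflect differently (rurtibzum, sogazul), so the final letter is not what conditions the rule; the last vowel is.
"kahfagat" has last vowel 'a'. The stems whose last vowel is 'a' (sogaz → sogazul, movihdap → movihdapul, kifufap → kifufapul) add -ul.
So kahfagat → kahfagatul.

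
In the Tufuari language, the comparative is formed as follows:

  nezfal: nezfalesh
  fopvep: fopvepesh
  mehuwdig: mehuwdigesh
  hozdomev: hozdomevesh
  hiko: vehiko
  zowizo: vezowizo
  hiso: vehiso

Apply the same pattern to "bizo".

hozdomev and hiko both begin with h- yet inflect differently (hozdomevesh, vehiko), so the first letter is not what conditions the rule; whether the stem ends in a vowel or a consonant is.
"bizo" ends in a vowel. The stems ending in a vowel (hiko → vehiko, zowizo → vezowizo, hiso → vehiso) add the prefix ve-.
The other pattern: stems ending in a consonant add -esh.
So bizo → vebizo.

vebizo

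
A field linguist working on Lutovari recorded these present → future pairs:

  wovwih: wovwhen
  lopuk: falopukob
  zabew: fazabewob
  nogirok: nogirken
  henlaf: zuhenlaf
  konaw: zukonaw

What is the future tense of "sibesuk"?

lopuk and nogirok both end in -k yet inflect differently (falopukob, nogirken), so the final letter is not what conditions the rule; the last vowel is.
"sibesuk" has last vowel 'u'. The one such stem in the data (lopuk → falopukob) adds fa- … -ob around the stem, so the same rule applies.
So sibesuk → fasibesukob.

fasibesukob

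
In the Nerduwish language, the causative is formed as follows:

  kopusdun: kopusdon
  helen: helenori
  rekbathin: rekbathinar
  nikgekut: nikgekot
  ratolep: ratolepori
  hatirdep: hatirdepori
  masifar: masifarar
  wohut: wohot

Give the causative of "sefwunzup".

"sefwunzup" has last vowel 'u'. The stems whose last vowel is 'u' (nikgekut → nikgekot, kopusdun → kopusdon, wohut → wohot) change the last vowel to 'o'.
The other patterns: stems whose last vowel is 'e' add -ori; stems whose last vowel is 'a' or 'i' add -ar.
So sefwunzup → sefwunzop.

sefwunzop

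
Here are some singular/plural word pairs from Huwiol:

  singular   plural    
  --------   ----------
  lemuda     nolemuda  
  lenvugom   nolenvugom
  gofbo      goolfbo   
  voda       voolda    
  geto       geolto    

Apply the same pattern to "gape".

lemuda and voda both end in -a yet inflect differently (nolemuda, voolda), so the final letter is not what conditions the rule; the first letter is.
"gape" begins with g-. The stems beginning with g- (gofbo → goolfbo, geto → geolto) insert -ol- after the first vowel.
So gape → gaolpe.

gaolpe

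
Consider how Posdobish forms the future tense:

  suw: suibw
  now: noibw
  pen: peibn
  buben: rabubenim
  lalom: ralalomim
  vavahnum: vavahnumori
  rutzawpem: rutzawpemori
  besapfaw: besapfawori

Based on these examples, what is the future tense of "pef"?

pen and buben both end in -n yet inflect differently (peibn, rabubenim), so the final letter is not what conditions the rule; the number of vowels is.
"pef" has 1 vowel. The stems with 1 vowel (suw → suibw, now → noibw, pen → peibn) insert -ib- after the first vowel.
So pef → peibf.

peibf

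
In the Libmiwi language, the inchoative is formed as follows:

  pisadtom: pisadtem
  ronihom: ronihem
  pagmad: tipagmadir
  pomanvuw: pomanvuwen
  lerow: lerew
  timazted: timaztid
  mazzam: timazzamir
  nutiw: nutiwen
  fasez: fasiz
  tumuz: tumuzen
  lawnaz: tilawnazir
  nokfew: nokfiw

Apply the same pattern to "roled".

rolid

pisadtom and mazzam both end in -m yet inflect differently (pisadtem, timazzamir), so the final letter is not what conditions the rule; the last vowel is.
"roled" has last vowel 'e'. The stems whose last vowel is 'e' (timazted → timaztid, nokfew → nokfiw, fasez → fasiz) change the last vowel to 'i'.
The other patterns: stems whose last vowel is 'o' change the last vowel to 'e'; stems whose last vowel is 'a' add ti- … -ir around the stem; stems whose last vowel is 'i' or 'u' add -en.
So roled → rolid.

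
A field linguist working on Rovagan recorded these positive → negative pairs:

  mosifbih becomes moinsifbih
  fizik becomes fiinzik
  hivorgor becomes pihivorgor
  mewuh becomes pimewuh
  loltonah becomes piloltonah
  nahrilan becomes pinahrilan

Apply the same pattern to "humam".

pihumam

"humam" has last vowel 'a'. The stems whose last vowel is 'a' (loltonah → piloltonah, nahrilan → pinahrilan) add the prefix pi-.
So humam → pihumam.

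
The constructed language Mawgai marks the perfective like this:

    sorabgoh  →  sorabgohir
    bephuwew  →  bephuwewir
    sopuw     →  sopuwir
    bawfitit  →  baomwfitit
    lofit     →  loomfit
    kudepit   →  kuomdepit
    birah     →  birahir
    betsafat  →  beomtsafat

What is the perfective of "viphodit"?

betsafat and birah both have last vowel 'a' yet inflect differently (beomtsafat, birahir), so the last vowel is not what conditions the rule; the final letter is.
"viphodit" ends in -t. The stems ending in -t (kudepit → kuomdepit, lofit → loomfit, betsafat → beomtsafat) insert -om- after the first vowel.
The other pattern: stems ending in -h or -w add -ir.
So viphodit → viomphodit.

viomphodit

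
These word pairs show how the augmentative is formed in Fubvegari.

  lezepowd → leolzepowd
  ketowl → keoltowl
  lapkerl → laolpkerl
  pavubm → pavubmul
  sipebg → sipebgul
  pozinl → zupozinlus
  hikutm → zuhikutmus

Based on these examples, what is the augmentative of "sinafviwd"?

"sinafviwd" has second-to-last letter 'w'. The stems whose second-to-last letter is 'w' (lezepowd → leolzepowd, ketowl → keoltowl) insert -ol- after the first vowel.
The other patterns: stems whose second-to-last letter is 'b' add -ul; stems whose second-to-last letter is 'n' or 't' add zu- … -us around the stem.
So sinafviwd → siolnafviwd.

siolnafviwd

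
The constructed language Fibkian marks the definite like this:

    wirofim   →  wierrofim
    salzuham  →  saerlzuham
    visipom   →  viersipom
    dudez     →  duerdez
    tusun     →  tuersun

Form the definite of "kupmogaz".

Every pair shown (wirofim → wierrofim, salzuham → saerlzuham, visipom → viersipom, …) follows the same rule: insert -er- after the first vowel.
So kupmogaz → kuerpmogaz.

kuerpmogaz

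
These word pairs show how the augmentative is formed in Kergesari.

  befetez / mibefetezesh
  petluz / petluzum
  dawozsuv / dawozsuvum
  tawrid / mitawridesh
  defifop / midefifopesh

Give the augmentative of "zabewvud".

"zabewvud" has last vowel 'u'. The stems whose last vowel is 'u' (dawozsuv → dawozsuvum, petluz → petluzum) add -um.
The other pattern: stems whose last vowel is 'e', 'i' or 'o' add mi- … -esh around the stem.
So zabewvud → zabewvudum.

zabewvudum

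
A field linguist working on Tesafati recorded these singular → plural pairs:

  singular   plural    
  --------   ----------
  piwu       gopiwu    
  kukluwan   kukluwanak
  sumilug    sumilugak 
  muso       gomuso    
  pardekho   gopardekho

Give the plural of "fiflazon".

"fiflazon" ends in a consonant. The stems ending in a consonant (kukluwan → kukluwanak, sumilug → sumilugak) add -ak.
So fiflazon → fiflazonak.

fiflazonak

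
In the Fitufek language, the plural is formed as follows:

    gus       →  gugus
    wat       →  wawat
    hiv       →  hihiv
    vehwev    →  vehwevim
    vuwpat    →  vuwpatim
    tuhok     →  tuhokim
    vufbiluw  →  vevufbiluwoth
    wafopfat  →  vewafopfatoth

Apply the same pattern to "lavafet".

velavafetoth

hiv and vehwev both end in -v yet inflect differently (hihiv, vehwevim), so the final letter is not what conditions the rule; the number of vowels is.
"lavafet" has 3 vowels. The stems with 3 vowels (vufbiluw → vevufbiluwoth, wafopfat → vewafopfatoth) add ve- … -oth around the stem.
So lavafet → velavafetoth.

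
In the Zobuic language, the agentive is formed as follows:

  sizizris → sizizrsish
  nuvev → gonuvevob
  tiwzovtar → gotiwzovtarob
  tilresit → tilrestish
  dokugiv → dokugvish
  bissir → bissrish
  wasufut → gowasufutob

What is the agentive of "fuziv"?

"fuziv" has last vowel 'i'. The stems whose last vowel is 'i' (dokugiv → dokugvish, sizizris → sizizrsish, bissir → bissrish) delete the last vowel and add -ish.
So fuziv → fuzvish.

fuzvish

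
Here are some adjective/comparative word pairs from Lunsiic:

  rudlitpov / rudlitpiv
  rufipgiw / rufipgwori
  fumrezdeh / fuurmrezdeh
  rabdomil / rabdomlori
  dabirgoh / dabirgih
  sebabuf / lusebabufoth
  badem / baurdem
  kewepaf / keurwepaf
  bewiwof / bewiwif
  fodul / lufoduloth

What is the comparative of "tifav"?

tiurfav

rabdomil and fodul both end in -l yet inflect differently (rabdomlori, lufoduloth), so the final letter is not what conditions the rule; the last vowel is.
"tifav" has last vowel 'a'. The one such stem in the data (kewepaf → keurwepaf) inserts -ur- after the first vowel (as do badem, fumrezdeh), so the same rule applies.
So tifav → tiurfav.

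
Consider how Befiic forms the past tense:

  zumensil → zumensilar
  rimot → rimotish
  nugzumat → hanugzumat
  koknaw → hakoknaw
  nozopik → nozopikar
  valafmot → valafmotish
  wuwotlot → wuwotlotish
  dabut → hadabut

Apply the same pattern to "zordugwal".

rimot and nugzumat both end in -t yet inflect differently (rimotish, hanugzumat), so the final letter is not what conditions the rule; the last vowel is.
"zordugwal" has last vowel 'a'. The stems whose last vowel is 'a' (koknaw → hakoknaw, nugzumat → hanugzumat) add the prefix ha-.
The other patterns: stems whose last vowel is 'i' add -ar; stems whose last vowel is 'o' add -ish.
So zordugwal → hazordugwal.

hazordugwal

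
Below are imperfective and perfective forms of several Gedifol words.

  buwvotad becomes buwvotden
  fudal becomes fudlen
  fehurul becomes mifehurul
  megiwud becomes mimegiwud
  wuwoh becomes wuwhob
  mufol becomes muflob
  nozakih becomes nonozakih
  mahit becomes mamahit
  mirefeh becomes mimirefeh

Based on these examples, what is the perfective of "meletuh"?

mimeletuh

"meletuh" has last vowel 'u'. The stems whose last vowel is 'u' (fehurul → mifehurul, megiwud → mimegiwud) add the prefix mi-.
The other patterns: stems whose last vowel is 'a' delete the last vowel and add -en; stems whose last vowel is 'o' delete the last vowel and add -ob; stems whose last vowel is 'e' or 'i' repeat the first consonant+vowel as a prefix.
So meletuh → mimeletuh.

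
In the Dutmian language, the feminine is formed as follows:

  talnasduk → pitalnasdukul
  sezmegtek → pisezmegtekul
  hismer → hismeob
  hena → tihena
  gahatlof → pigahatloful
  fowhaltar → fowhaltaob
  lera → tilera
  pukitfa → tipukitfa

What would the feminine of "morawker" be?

pukitfa and fowhaltar both have last vowel 'a' yet inflect differently (tipukitfa, fowhaltaob), so the last vowel is not what conditions the rule; the final letter is.
"morawker" ends in -r. The stems ending in -r (fowhaltar → fowhaltaob, hismer → hismeob) drop the final letter and add -ob.
The other patterns: stems ending in -a add the prefix ti-; stems ending in -f or -k add pi- … -ul around the stem.
So morawker → morawkeob.

morawkeob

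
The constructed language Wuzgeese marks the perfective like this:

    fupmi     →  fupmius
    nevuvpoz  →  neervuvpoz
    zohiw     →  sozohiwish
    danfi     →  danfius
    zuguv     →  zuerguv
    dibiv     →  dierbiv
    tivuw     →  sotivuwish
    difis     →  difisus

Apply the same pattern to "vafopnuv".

vaerfopnuv

zohiw and fupmi both have last vowel 'i' yet inflect differently (sozohiwish, fupmius), so the last vowel is not what conditions the rule; the final letter is.
"vafopnuv" ends in -v. The stems ending in -v (zuguv → zuerguv, dibiv → dierbiv) insert -er- after the first vowel.
The other patterns: stems ending in -w add so- … -ish around the stem; stems ending in -i or -s add -us.
So vafopnuv → vaerfopnuv.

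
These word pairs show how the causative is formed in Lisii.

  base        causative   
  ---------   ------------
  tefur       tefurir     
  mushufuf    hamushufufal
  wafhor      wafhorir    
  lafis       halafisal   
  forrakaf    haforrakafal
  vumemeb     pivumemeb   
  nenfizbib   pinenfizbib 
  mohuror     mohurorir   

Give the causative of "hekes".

lafis and nenfizbib both have last vowel 'i' yet inflect differently (halafisal, pinenfizbib), so the last vowel is not what conditions the rule; the final letter is.
"hekes" ends in -s. The one such stem in the data (lafis → halafisal) adds ha- … -al around the stem, so the same rule applies.
The other patterns: stems ending in -b add the prefix pi-; stems ending in -r add -ir.
So hekes → hahekesal.

hahekesal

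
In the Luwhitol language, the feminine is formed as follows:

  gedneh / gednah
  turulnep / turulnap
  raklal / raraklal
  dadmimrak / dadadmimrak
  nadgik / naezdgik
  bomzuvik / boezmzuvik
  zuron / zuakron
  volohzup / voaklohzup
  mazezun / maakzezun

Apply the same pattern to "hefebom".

heakfebom

dadmimrak and nadgik both end in -k yet inflect differently (dadadmimrak, naezdgik), so the final letter is not what conditions the rule; the last vowel is.
"hefebom" has last vowel 'o'. The one such stem in the data (zuron → zuakron) inserts -ak- after the first vowel (as do volohzup, mazezun), so the same rule applies.
The other patterns: stems whose last vowel is 'e' change the last vowel to 'a'; stems whose last vowel is 'a' repeat the first consonant+vowel as a prefix; stems whose last vowel is 'i' insert -ez- after the first vowel.
So hefebom → heakfebom.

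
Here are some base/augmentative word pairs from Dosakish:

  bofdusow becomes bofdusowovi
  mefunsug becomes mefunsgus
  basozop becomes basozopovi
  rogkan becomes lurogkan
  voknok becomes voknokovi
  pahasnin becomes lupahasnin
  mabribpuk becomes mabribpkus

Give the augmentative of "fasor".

voknok and mabribpuk both end in -k yet inflect differently (voknokovi, mabribpkus), so the final letter is not what conditions the rule; the last vowel is.
"fasor" has last vowel 'o'. The stems whose last vowel is 'o' (bofdusow → bofdusowovi, basozop → basozopovi, voknok → voknokovi) add -ovi.
So fasor → fasorovi.

fasorovi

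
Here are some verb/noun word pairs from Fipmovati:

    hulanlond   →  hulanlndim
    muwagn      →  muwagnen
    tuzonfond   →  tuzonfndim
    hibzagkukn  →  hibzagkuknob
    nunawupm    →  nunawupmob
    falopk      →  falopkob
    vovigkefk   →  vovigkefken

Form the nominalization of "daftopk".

hibzagkukn and muwagn both end in -n yet inflect differently (hibzagkuknob, muwagnen), so the final letter is not what conditions the rule; the second-to-last letter is.
"daftopk" has second-to-last letter 'p'. The stems whose second-to-last letter is 'p' (nunawupm → nunawupmob, falopk → falopkob) add -ob.
The other patterns: stems whose second-to-last letter is 'n' delete the last vowel and add -im; stems whose second-to-last letter is 'f' or 'g' add -en.
So daftopk → daftopkob.

daftopkob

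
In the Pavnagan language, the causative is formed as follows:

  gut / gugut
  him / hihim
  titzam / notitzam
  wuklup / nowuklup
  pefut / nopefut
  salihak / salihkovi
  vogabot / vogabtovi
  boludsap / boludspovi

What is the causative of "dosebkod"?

dosebkdovi

"dosebkod" has 3 vowels. The stems with 3 vowels (salihak → salihkovi, vogabot → vogabtovi, boludsap → boludspovi) delete the last vowel and add -ovi.
So dosebkod → dosebkdovi.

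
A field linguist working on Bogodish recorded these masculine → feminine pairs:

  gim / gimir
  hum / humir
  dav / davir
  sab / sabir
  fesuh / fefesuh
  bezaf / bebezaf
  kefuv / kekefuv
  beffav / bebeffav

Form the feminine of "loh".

lohir

"loh" has 1 vowel. The stems with 1 vowel (gim → gimir, hum → humir, dav → davir) add -ir.
The other pattern: stems with 2 vowels repeat the first consonant+vowel as a prefix.
So loh → lohir.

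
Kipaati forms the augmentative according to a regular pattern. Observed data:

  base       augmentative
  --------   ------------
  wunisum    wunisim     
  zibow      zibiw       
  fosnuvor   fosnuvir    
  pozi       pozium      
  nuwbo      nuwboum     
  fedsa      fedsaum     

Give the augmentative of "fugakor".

zibow and nuwbo both have last vowel 'o' yet inflect differently (zibiw, nuwboum), so the last vowel is not what conditions the rule; whether the stem ends in a vowel or a consonant is.
"fugakor" ends in a consonant. The stems ending in a consonant (wunisum → wunisim, zibow → zibiw, fosnuvor → fosnuvir) change the last vowel to 'i'.
The other pattern: stems ending in a vowel add -um.
So fugakor → fugakir.

fugakir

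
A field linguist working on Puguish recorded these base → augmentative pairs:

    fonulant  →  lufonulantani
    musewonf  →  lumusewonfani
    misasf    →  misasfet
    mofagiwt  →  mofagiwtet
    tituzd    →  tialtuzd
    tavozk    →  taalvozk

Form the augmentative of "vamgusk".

vamgusket

musewonf and misasf both end in -f yet inflect differently (lumusewonfani, misasfet), so the final letter is not what conditions the rule; the second-to-last letter is.
"vamgusk" has second-to-last letter 's'. The one such stem in the data (misasf → misasfet) adds -et, so the same rule applies.
The other patterns: stems whose second-to-last letter is 'n' add lu- … -ani around the stem; stems whose second-to-last letter is 'z' insert -al- after the first vowel.
So vamgusk → vamgusket.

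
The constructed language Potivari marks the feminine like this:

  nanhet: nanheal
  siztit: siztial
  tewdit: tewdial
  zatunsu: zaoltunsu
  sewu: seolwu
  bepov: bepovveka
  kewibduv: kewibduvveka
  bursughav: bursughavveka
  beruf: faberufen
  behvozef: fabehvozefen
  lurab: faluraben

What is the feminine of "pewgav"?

zatunsu and kewibduv both have last vowel 'u' yet inflect differently (zaoltunsu, kewibduvveka), so the last vowel is not what conditions the rule; the final letter is.
"pewgav" ends in -v. The stems ending in -v (bepov → bepovveka, kewibduv → kewibduvveka, bursughav → bursughavveka) double the final consonant and add -eka.
The other patterns: stems ending in -t drop the final letter and add -al; stems ending in -u insert -ol- after the first vowel; stems ending in -b or -f add fa- … -en around the stem.
So pewgav → pewgavveka.

pewgavveka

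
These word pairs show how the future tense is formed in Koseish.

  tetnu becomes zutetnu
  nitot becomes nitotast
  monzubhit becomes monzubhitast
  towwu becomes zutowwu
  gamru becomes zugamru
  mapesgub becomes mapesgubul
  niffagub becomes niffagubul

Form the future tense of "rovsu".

zurovsu

"rovsu" ends in -u. The stems ending in -u (tetnu → zutetnu, towwu → zutowwu, gamru → zugamru) add the prefix zu-.
The other patterns: stems ending in -t add -ast; stems ending in -b add -ul.
So rovsu → zurovsu.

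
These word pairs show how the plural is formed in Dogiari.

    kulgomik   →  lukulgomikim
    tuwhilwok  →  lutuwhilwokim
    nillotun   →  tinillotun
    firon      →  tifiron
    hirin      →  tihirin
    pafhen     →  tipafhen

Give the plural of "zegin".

tizegin

hirin and kulgomik both have last vowel 'i' yet inflect differently (tihirin, lukulgomikim), so the last vowel is not what conditions the rule; the final letter is.
"zegin" ends in -n. The stems ending in -n (firon → tifiron, nillotun → tinillotun, pafhen → tipafhen) add the prefix ti-.
So zegin → tizegin.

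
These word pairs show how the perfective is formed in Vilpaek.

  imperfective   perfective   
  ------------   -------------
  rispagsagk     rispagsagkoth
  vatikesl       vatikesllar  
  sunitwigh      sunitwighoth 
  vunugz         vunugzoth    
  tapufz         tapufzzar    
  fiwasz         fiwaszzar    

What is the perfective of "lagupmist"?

vunugz and tapufz both end in -z yet inflect differently (vunugzoth, tapufzzar), so the final letter is not what conditions the rule; the second-to-last letter is.
"lagupmist" has second-to-last letter 's'. The stems whose second-to-last letter is 's' (vatikesl → vatikesllar, fiwasz → fiwaszzar) double the final consonant and add -ar.
The other pattern: stems whose second-to-last letter is 'g' add -oth.
So lagupmist → lagupmisttar.

lagupmisttar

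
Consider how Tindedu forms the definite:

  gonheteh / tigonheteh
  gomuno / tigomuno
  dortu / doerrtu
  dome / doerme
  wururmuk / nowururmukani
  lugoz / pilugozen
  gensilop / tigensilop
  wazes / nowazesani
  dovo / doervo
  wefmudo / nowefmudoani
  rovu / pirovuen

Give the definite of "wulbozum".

nowulbozumani

dovo and gomuno both end in -o yet inflect differently (doervo, tigomuno), so the final letter is not what conditions the rule; the first letter is.
"wulbozum" begins with w-. The stems beginning with w- (wefmudo → nowefmudoani, wazes → nowazesani, wururmuk → nowururmukani) add no- … -ani around the stem.
So wulbozum → nowulbozumani.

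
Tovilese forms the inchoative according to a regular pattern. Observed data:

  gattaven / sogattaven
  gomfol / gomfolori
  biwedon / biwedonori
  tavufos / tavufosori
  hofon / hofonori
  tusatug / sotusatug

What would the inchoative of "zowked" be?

sozowked

biwedon and gattaven both end in -n yet inflect differently (biwedonori, sogattaven), so the final letter is not what conditions the rule; the last vowel is.
"zowked" has last vowel 'e'. The one such stem in the data (gattaven → sogattaven) adds the prefix so-, so the same rule applies.
So zowked → sozowked.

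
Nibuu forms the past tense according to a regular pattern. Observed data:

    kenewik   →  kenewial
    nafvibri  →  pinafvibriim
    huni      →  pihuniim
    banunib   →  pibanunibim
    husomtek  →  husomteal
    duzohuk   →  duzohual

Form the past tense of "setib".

pisetibim

"setib" ends in -b. The one such stem in the data (banunib → pibanunibim) adds pi- … -im around the stem, so the same rule applies.
So setib → pisetibim.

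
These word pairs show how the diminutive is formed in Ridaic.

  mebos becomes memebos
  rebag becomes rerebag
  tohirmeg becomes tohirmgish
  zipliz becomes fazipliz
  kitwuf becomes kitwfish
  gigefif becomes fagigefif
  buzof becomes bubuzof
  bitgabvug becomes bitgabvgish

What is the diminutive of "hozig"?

gigefif and buzof both end in -f yet inflect differently (fagigefif, bubuzof), so the final letter is not what conditions the rule; the last vowel is.
"hozig" has last vowel 'i'. The stems whose last vowel is 'i' (zipliz → fazipliz, gigefif → fagigefif) add the prefix fa-.
So hozig → fahozig.

fahozig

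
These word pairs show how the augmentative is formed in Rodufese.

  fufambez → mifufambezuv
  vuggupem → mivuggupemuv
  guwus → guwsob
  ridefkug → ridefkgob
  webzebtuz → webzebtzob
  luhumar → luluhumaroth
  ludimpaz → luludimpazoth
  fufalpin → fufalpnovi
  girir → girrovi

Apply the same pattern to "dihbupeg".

midihbupeguv

fufambez and webzebtuz both end in -z yet inflect differently (mifufambezuv, webzebtzob), so the final letter is not what conditions the rule; the last vowel is.
"dihbupeg" has last vowel 'e'. The stems whose last vowel is 'e' (fufambez → mifufambezuv, vuggupem → mivuggupemuv) add mi- … -uv around the stem.
So dihbupeg → midihbupeguv.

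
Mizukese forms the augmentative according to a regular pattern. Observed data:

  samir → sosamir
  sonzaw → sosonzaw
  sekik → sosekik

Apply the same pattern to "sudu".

sosudu

Every pair shown (samir → sosamir, sonzaw → sosonzaw, sekik → sosekik) follows the same rule: add the prefix so-.
So sudu → sosudu.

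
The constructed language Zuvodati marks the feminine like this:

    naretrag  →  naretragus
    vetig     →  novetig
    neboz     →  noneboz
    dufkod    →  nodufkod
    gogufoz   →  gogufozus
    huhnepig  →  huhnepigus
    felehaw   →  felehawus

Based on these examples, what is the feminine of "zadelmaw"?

vetig and naretrag both end in -g yet inflect differently (novetig, naretragus), so the final letter is not what conditions the rule; the number of vowels is.
"zadelmaw" has 3 vowels. The stems with 3 vowels (felehaw → felehawus, naretrag → naretragus, huhnepig → huhnepigus) add -us.
The other pattern: stems with 2 vowels add the prefix no-.
So zadelmaw → zadelmawus.

zadelmawus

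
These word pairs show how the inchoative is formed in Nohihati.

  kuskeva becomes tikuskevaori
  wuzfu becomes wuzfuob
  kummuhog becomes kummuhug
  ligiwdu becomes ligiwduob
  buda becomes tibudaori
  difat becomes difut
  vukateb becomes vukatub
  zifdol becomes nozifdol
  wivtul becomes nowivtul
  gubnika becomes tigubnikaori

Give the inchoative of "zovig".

wuzfu and wivtul both have last vowel 'u' yet inflect differently (wuzfuob, nowivtul), so the last vowel is not what conditions the rule; the final letter is.
"zovig" ends in -g. The one such stem in the data (kummuhog → kummuhug) changes the last vowel to 'u' (as do vukateb, difat), so the same rule applies.
So zovig → zovug.

zovug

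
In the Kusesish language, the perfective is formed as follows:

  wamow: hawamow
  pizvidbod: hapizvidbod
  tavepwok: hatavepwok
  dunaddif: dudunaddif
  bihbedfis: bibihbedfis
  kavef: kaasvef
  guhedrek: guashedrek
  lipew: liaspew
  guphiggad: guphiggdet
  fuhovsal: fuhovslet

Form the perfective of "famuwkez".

faasmuwkez

"famuwkez" has last vowel 'e'. The stems whose last vowel is 'e' (kavef → kaasvef, guhedrek → guashedrek, lipew → liaspew) insert -as- after the first vowel.
The other patterns: stems whose last vowel is 'o' add the prefix ha-; stems whose last vowel is 'i' repeat the first consonant+vowel as a prefix; stems whose last vowel is 'a' delete the last vowel and add -et.
So famuwkez → faasmuwkez.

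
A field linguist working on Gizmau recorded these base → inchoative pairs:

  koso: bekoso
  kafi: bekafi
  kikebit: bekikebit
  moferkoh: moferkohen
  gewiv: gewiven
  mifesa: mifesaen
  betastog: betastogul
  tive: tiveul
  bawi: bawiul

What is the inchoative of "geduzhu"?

kafi and bawi both end in -i yet inflect differently (bekafi, bawiul), so the final letter is not what conditions the rule; the first letter is.
"geduzhu" begins with g-. The one such stem in the data (gewiv → gewiven) adds -en, so the same rule applies.
The other patterns: stems beginning with k- add the prefix be-; stems beginning with b- or t- add -ul.
So geduzhu → geduzhuen.

geduzhuen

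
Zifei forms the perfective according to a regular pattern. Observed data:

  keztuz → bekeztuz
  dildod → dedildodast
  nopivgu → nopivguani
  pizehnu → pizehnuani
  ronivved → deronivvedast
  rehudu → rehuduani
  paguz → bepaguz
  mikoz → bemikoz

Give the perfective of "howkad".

"howkad" ends in -d. The stems ending in -d (dildod → dedildodast, ronivved → deronivvedast) add de- … -ast around the stem.
The other patterns: stems ending in -z add the prefix be-; stems ending in -u add -ani.
So howkad → dehowkadast.

dehowkadast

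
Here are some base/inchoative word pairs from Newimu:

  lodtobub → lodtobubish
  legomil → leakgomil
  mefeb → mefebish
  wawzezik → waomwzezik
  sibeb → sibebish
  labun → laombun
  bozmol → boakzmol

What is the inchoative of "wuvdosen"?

wuomvdosen

legomil and wawzezik both have last vowel 'i' yet inflect differently (leakgomil, waomwzezik), so the last vowel is not what conditions the rule; the final letter is.
"wuvdosen" ends in -n. The one such stem in the data (labun → laombun) inserts -om- after the first vowel (as does wawzezik), so the same rule applies.
The other patterns: stems ending in -b add -ish; stems ending in -l insert -ak- after the first vowel.
So wuvdosen → wuomvdosen.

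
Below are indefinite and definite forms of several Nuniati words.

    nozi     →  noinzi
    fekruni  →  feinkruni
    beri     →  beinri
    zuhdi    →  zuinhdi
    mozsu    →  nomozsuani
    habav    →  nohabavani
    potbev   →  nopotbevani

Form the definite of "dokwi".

doinkwi

"dokwi" ends in -i. The stems ending in -i (nozi → noinzi, fekruni → feinkruni, beri → beinri) insert -in- after the first vowel.
The other pattern: stems ending in -u or -v add no- … -ani around the stem.
So dokwi → doinkwi.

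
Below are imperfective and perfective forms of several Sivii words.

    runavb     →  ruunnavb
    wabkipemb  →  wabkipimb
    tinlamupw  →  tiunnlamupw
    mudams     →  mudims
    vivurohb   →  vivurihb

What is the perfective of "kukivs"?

kuunkivs

wabkipemb and runavb both end in -b yet inflect differently (wabkipimb, ruunnavb), so the final letter is not what conditions the rule; the second-to-last letter is.
"kukivs" has second-to-last letter 'v'. The one such stem in the data (runavb → ruunnavb) inserts -un- after the first vowel (as does tinlamupw), so the same rule applies.
The other pattern: stems whose second-to-last letter is 'h' or 'm' change the last vowel to 'i'.
So kukivs → kuunkivs.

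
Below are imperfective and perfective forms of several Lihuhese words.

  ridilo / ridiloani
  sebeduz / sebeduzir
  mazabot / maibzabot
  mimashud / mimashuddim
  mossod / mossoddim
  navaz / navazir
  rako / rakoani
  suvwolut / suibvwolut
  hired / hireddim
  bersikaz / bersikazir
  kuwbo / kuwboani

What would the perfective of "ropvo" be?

ropvoani

mossod and kuwbo both have last vowel 'o' yet inflect differently (mossoddim, kuwboani), so the last vowel is not what conditions the rule; the final letter is.
"ropvo" ends in -o. The stems ending in -o (kuwbo → kuwboani, rako → rakoani, ridilo → ridiloani) add -ani.
The other patterns: stems ending in -d double the final consonant and add -im; stems ending in -z add -ir; stems ending in -t insert -ib- after the first vowel.
So ropvo → ropvoani.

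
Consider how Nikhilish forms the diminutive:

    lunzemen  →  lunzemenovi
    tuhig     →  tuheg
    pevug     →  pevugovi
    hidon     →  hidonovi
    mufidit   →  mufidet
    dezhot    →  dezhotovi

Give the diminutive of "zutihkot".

mufidit and dezhot both end in -t yet inflect differently (mufidet, dezhotovi), so the final letter is not what conditions the rule; the last vowel is.
"zutihkot" has last vowel 'o'. The stems whose last vowel is 'o' (dezhot → dezhotovi, hidon → hidonovi) add -ovi.
The other pattern: stems whose last vowel is 'i' change the last vowel to 'e'.
So zutihkot → zutihkotovi.

zutihkotovi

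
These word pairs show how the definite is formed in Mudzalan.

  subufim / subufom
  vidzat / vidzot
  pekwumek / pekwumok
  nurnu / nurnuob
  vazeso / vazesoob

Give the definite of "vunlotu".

vunlotuob

vidzat and vazeso both begin with v- yet inflect differently (vidzot, vazesoob), so the first letter is not what conditions the rule; whether the stem ends in a vowel or a consonant is.
"vunlotu" ends in a vowel. The stems ending in a vowel (vazeso → vazesoob, nurnu → nurnuob) add -ob.
So vunlotu → vunlotuob.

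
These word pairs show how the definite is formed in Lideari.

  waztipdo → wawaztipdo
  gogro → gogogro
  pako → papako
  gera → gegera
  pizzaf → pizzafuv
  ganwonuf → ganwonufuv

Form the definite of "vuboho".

"vuboho" ends in a vowel. The stems ending in a vowel (waztipdo → wawaztipdo, gogro → gogogro, pako → papako) repeat the first consonant+vowel as a prefix.
So vuboho → vuvuboho.

vuvuboho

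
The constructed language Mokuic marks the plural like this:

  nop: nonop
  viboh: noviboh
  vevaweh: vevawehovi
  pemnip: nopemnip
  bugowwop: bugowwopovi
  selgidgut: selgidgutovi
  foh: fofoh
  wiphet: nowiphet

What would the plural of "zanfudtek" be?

foh and viboh both end in -h yet inflect differently (fofoh, noviboh), so the final letter is not what conditions the rule; the number of vowels is.
"zanfudtek" has 3 vowels. The stems with 3 vowels (bugowwop → bugowwopovi, vevaweh → vevawehovi, selgidgut → selgidgutovi) add -ovi.
So zanfudtek → zanfudtekovi.

zanfudtekovi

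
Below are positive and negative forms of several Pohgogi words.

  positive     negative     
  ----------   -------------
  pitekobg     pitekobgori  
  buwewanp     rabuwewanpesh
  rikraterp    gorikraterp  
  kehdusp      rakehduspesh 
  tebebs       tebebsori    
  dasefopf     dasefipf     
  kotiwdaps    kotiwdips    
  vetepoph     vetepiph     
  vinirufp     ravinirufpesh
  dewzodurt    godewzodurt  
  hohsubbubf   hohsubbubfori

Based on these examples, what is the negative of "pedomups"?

hohsubbubf and dasefopf both end in -f yet inflect differently (hohsubbubfori, dasefipf), so the final letter is not what conditions the rule; the second-to-last letter is.
"pedomups" has second-to-last letter 'p'. The stems whose second-to-last letter is 'p' (dasefopf → dasefipf, vetepoph → vetepiph, kotiwdaps → kotiwdips) change the last vowel to 'i'.
The other patterns: stems whose second-to-last letter is 'b' add -ori; stems whose second-to-last letter is 'r' add the prefix go-; stems whose second-to-last letter is 'f', 'n' or 's' add ra- … -esh around the stem.
So pedomups → pedomips.

pedomips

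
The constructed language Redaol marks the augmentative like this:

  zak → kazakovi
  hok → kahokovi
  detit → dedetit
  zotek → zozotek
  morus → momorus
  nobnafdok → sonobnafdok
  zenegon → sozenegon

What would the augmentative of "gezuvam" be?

"gezuvam" has 3 vowels. The stems with 3 vowels (nobnafdok → sonobnafdok, zenegon → sozenegon) add the prefix so-.
The other patterns: stems with 1 vowel add ka- … -ovi around the stem; stems with 2 vowels repeat the first consonant+vowel as a prefix.
So gezuvam → sogezuvam.

sogezuvam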